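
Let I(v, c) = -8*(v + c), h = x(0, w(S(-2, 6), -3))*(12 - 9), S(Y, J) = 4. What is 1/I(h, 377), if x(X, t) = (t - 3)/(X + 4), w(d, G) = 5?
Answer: -1/3028 ≈ -0.00033025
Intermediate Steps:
x(X, t) = (-3 + t)/(4 + X)
h = 3/2 (h = ((-3 + 5)/(4 + 0))*(12 - 9) = (2/4)*3 = ((¼)*2)*3 = (½)*3 = 3/2 ≈ 1.5000)
I(v, c) = -8*c - 8*v (I(v, c) = -8*(c + v) = -8*c - 8*v)
1/I(h, 377) = 1/(-8*377 - 8*3/2) = 1/(-3016 - 12) = 1/(-3028) = -1/3028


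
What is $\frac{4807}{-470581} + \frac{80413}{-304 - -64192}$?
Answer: $\frac{37533720337}{30064478928} \approx 1.2484$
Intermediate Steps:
$\frac{4807}{-470581} + \frac{80413}{-304 - -64192} = 4807 \left(- \frac{1}{470581}\right) + \frac{80413}{-304 + 64192} = - \frac{4807}{470581} + \frac{80413}{63888} = \frac{37533720337}{30064478928}$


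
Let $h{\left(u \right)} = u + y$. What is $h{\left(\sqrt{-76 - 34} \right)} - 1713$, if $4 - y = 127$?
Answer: $-1836 + i \sqrt{110} \approx -1836.0 + 10.488 i$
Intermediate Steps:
$y = -123$ ($y = 4 - 127 = -123$)
$h{\left(u \right)} = -123 + u$ ($h{\left(u \right)} = u - 123 = -123 + u$)
$h{\left(\sqrt{-76 - 34} \right)} - 1713 = \left(-123 + \sqrt{-76 - 34}\right) - 1713 = \left(-123 + \sqrt{-110}\right) - 1713 = \left(-123 + i \sqrt{110}\right) - 1713 = -1836 + i \sqrt{110}$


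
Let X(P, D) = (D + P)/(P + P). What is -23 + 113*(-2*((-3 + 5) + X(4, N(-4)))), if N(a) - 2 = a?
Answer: -1063/2 ≈ -531.50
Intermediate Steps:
N(a) = 2 + a
X(P, D) = (D + P)/(2*P) (X(P, D) = (D + P)/((2*P)) = (D + P)*(1/(2*P)) = (D + P)/(2*P))
-23 + 113*(-2*((-3 + 5) + X(4, N(-4)))) = -23 + 113*(-2*((-3 + 5) + (½)*((2 - 4) + 4)/4)) = -23 + 113*(-2*(2 + (½)*(¼)*(-2 + 4))) = -23 + 113*(-2*(2 + (½)*(¼)*2)) = -23 + 113*(-2*(2 + ¼)) = -23 + 113*(-2*9/4) = -23 + 113*(-9/2) = -23 - 1017/2 = -1063/2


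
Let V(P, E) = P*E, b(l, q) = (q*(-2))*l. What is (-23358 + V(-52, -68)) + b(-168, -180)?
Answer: -80302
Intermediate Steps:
b(l, q) = -2*l*q (b(l, q) = (-2*q)*l = -2*l*q)
V(P, E) = E*P
(-23358 + V(-52, -68)) + b(-168, -180) = (-23358 - 68*(-52)) - 2*(-168)*(-180) = (-23358 + 3536) - 60480 = -19822 - 60480 = -80302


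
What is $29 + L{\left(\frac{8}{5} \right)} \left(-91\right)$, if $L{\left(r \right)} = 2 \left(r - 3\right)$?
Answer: $\frac{1419}{5} \approx 283.8$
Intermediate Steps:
$L{\left(r \right)} = -6 + 2 r$ ($L{\left(r \right)} = 2 \left(-3 + r\right) = -6 + 2 r$)
$29 + L{\left(\frac{8}{5} \right)} \left(-91\right) = 29 + \left(-6 + 2 \cdot \frac{8}{5}\right) \left(-91\right) = 29 + \left(-6 + \frac{16}{5}\right) \left(-91\right) = 29 - - \frac{1274}{5} = 29 + \frac{1274}{5} = \frac{1419}{5}$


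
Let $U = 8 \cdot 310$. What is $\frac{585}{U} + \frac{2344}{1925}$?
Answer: $\frac{1387849}{954800} \approx 1.4535$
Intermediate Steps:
$U = 2480$
$\frac{585}{U} + \frac{2344}{1925} = \frac{585}{2480} + \frac{2344}{1925} = 585 \cdot \frac{1}{2480} + 2344 \cdot \frac{1}{1925} = \frac{117}{496} + \frac{2344}{1925} = \frac{1387849}{954800}$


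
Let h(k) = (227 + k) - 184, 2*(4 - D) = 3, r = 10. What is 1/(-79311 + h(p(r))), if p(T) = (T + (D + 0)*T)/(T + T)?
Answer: -4/317065 ≈ -1.2616e-5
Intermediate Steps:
D = 5/2 (D = 4 - ½*3 = 4 - 3/2 = 5/2 ≈ 2.5000)
p(T) = 7/4 (p(T) = (T + (5/2 + 0)*T)/(T + T) = (T + 5*T/2)/((2*T)) = (7*T/2)*(1/(2*T)) = 7/4)
h(k) = 43 + k
1/(-79311 + h(p(r))) = 1/(-79311 + (43 + 7/4)) = 1/(-79311 + 179/4) = 1/(-317065/4) = -4/317065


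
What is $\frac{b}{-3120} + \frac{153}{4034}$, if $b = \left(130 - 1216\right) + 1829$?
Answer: $- \frac{1259951}{6293040} \approx -0.20021$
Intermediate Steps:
$b = 743$ ($b = -1086 + 1829 = 743$)
$\frac{b}{-3120} + \frac{153}{4034} = \frac{743}{-3120} + \frac{153}{4034} = 743 \left(- \frac{1}{3120}\right) + 153 \cdot \frac{1}{4034} = - \frac{743}{3120} + \frac{153}{4034} = - \frac{1259951}{6293040}$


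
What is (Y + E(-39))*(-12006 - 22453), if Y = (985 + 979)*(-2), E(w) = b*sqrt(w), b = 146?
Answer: 135354952 - 5031014*I*sqrt(39) ≈ 1.3535e+8 - 3.1419e+7*I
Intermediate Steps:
E(w) = 146*sqrt(w)
Y = -3928 (Y = 1964*(-2) = -3928)
(Y + E(-39))*(-12006 - 22453) = (-3928 + 146*sqrt(-39))*(-12006 - 22453) = (-3928 + 146*(I*sqrt(39)))*(-34459) = (-3928 + 146*I*sqrt(39))*(-34459) = 135354952 - 5031014*I*sqrt(39)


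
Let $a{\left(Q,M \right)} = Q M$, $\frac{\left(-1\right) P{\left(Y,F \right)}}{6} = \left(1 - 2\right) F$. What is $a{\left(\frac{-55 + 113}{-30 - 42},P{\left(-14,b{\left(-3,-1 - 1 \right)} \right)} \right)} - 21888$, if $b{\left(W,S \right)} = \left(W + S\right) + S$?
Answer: $- \frac{131125}{6} \approx -21854.0$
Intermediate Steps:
$b{\left(W,S \right)} = W + 2 S$ ($b{\left(W,S \right)} = \left(S + W\right) + S = W + 2 S$)
$P{\left(Y,F \right)} = 6 F$ ($P{\left(Y,F \right)} = - 6 \left(1 - 2\right) F = - 6 \left(- F\right) = 6 F$)
$a{\left(Q,M \right)} = M Q$
$a{\left(\frac{-55 + 113}{-30 - 42},P{\left(-14,b{\left(-3,-1 - 1 \right)} \right)} \right)} - 21888 = 6 \left(-3 + 2 \left(-1 - 1\right)\right) \frac{-55 + 113}{-30 - 42} - 21888 = 6 \left(-3 + 2 \left(-1 - 1\right)\right) \frac{58}{-72} - 21888 = 6 \left(-3 + 2 \left(-2\right)\right) 58 \left(- \frac{1}{72}\right) - 21888 = 6 \left(-3 - 4\right) \left(- \frac{29}{36}\right) - 21888 = 6 \left(-7\right) \left(- \frac{29}{36}\right) - 21888 = \left(-42\right) \left(- \frac{29}{36}\right) - 21888 = \frac{203}{6} - 21888 = - \frac{131125}{6}$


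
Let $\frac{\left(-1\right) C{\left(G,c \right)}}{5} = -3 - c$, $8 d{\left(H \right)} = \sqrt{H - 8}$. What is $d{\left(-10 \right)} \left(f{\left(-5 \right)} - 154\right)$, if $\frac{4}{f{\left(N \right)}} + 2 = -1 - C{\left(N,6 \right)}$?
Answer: $- \frac{1849 i \sqrt{2}}{32} \approx - 81.715 i$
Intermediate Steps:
$d{\left(H \right)} = \frac{\sqrt{-8 + H}}{8}$ ($d{\left(H \right)} = \frac{\sqrt{H - 8}}{8} = \frac{\sqrt{-8 + H}}{8}$)
$C{\left(G,c \right)} = 15 + 5 c$ ($C{\left(G,c \right)} = - 5 \left(-3 - c\right) = 15 + 5 c$)
$f{\left(N \right)} = - \frac{1}{12}$ ($f{\left(N \right)} = \frac{4}{-2 - \left(16 + 30\right)} = \frac{4}{-2 - 46} = \frac{4}{-48} = 4 \left(- \frac{1}{48}\right) = - \frac{1}{12}$)
$d{\left(-10 \right)} \left(f{\left(-5 \right)} - 154\right) = \frac{\sqrt{-8 - 10}}{8} \left(- \frac{1}{12} - 154\right) = \frac{\sqrt{-18}}{8} \left(- \frac{1849}{12}\right) = \frac{3 i \sqrt{2}}{8} \left(- \frac{1849}{12}\right) = - \frac{1849 i \sqrt{2}}{32}$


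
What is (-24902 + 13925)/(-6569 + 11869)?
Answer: -10977/5300 ≈ -2.0711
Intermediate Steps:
(-24902 + 13925)/(-6569 + 11869) = -10977/5300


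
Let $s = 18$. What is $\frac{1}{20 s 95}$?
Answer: $\frac{1}{34200} \approx 2.924 \cdot 10^{-5}$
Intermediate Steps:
$\frac{1}{20 s 95} = \frac{1}{20 \cdot 18 \cdot 95} = \frac{1}{360 \cdot 95} = \frac{1}{34200}$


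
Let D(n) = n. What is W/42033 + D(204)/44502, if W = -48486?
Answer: -119397180/103919587 ≈ -1.1489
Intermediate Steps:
W/42033 + D(204)/44502 = -48486/42033 + 204/44502 = -48486*1/42033 + 204*(1/44502) = -16162/14011 + 34/7417 = -119397180/103919587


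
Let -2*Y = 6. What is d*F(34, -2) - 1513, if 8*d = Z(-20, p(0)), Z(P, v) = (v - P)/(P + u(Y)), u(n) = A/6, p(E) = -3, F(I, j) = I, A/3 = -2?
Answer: -127381/84 ≈ -1516.4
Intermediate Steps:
Y = -3 (Y = -1/2*6 = -3)
A = -6 (A = 3*(-2) = -6)
u(n) = -1 (u(n) = -6/6 = -6*1/6 = -1)
Z(P, v) = (v - P)/(-1 + P) (Z(P, v) = (v - P)/(P - 1) = (v - P)/(-1 + P))
d = -17/168 (d = ((-3 - 1*(-20))/(-1 - 20))/8 = ((-3 + 20)/(-21))/8 = (-1/21*17)/8 = (1/8)*(-17/21) = -17/168 ≈ -0.10119)
d*F(34, -2) - 1513 = -17/168*34 - 1513 = -289/84 - 1513 = -127381/84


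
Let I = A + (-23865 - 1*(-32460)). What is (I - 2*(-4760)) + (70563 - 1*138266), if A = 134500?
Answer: 84912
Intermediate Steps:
I = 143095 (I = 134500 + (-23865 - 1*(-32460)) = 134500 + (-23865 + 32460) = 134500 + 8595 = 143095)
(I - 2*(-4760)) + (70563 - 1*138266) = (143095 - 2*(-4760)) + (70563 - 1*138266) = (143095 + 9520) + (70563 - 138266) = 152615 - 67703 = 84912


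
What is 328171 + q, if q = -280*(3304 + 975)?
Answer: -869949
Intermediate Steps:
q = -1198120 (q = -280*4279 = -1198120)
328171 + q = 328171 - 1198120 = -869949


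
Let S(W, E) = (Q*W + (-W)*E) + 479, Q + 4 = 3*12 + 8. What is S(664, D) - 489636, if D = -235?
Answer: -306557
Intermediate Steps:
Q = 40 (Q = -4 + (3*12 + 8) = -4 + (36 + 8) = -4 + 44 = 40)
S(W, E) = 479 + 40*W - E*W (S(W, E) = (40*W + (-W)*E) + 479 = (40*W - E*W) + 479 = 479 + 40*W - E*W)
S(664, D) - 489636 = (479 + 40*664 - 1*(-235)*664) - 489636 = (479 + 26560 + 156040) - 489636 = 183079 - 489636 = -306557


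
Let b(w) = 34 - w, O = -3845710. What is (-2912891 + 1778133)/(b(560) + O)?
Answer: 567379/1923118 ≈ 0.29503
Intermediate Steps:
(-2912891 + 1778133)/(b(560) + O) = (-2912891 + 1778133)/((34 - 1*560) - 3845710) = -1134758/((34 - 560) - 3845710) = -1134758/(-526 - 3845710) = -1134758/(-3846236) = -1134758*(-1/3846236) = 567379/1923118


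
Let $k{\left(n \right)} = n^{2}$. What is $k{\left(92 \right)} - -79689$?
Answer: $88153$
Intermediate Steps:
$k{\left(92 \right)} - -79689 = 92^{2} - -79689 = 8464 + 79689 = 88153$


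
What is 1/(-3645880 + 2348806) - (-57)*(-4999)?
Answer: -369592156783/1297074 ≈ -2.8494e+5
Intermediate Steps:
1/(-3645880 + 2348806) - (-57)*(-4999) = 1/(-1297074) - 1*284943 = -1/1297074 - 284943 = -369592156783/1297074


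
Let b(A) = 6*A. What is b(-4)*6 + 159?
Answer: 15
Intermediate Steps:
b(-4)*6 + 159 = (6*(-4))*6 + 159 = -24*6 + 159 = -144 + 159 = 15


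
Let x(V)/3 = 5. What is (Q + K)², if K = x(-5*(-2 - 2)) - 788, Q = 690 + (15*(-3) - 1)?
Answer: 16641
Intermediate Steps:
Q = 644 (Q = 690 + (-45 - 1) = 690 - 46 = 644)
x(V) = 15 (x(V) = 3*5 = 15)
K = -773 (K = 15 - 788 = -773)
(Q + K)² = (644 - 773)² = (-129)² = 16641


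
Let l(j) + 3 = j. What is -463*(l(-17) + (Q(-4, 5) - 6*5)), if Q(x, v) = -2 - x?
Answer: 22224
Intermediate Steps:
l(j) = -3 + j
-463*(l(-17) + (Q(-4, 5) - 6*5)) = -463*((-3 - 17) + ((-2 - 1*(-4)) - 6*5)) = -463*(-20 + ((-2 + 4) - 30)) = -463*(-20 + (2 - 30)) = -463*(-20 - 28) = -463*(-48) = 22224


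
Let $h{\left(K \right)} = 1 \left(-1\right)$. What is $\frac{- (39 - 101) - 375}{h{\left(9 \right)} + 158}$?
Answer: $- \frac{313}{157} \approx -1.9936$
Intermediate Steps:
$h{\left(K \right)} = -1$
$\frac{- (39 - 101) - 375}{h{\left(9 \right)} + 158} = \frac{- (39 - 101) - 375}{-1 + 158} = \frac{\left(-1\right) \left(-62\right) - 375}{157} = \left(62 - 375\right) \frac{1}{157} = \left(-313\right) \frac{1}{157} = - \frac{313}{157}$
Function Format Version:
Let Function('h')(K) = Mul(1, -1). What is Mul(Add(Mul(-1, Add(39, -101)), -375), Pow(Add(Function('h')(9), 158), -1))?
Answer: Rational(-313, 157) ≈ -1.9936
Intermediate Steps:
Function('h')(K) = -1
Mul(Add(Mul(-1, Add(39, -101)), -375), Pow(Add(Function('h')(9), 158), -1)) = Mul(Add(Mul(-1, Add(39, -101)), -375), Pow(Add(-1, 158), -1)) = Mul(Add(Mul(-1, -62), -375), Pow(157, -1)) = Mul(Add(62, -375), Rational(1, 157)) = Mul(-313, Rational(1, 157)) = Rational(-313, 157)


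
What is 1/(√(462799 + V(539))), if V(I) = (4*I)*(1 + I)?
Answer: √1627039/1627039 ≈ 0.00078397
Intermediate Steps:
V(I) = 4*I*(1 + I)
1/(√(462799 + V(539))) = 1/(√(462799 + 4*539*(1 + 539))) = 1/(√(462799 + 4*539*540)) = 1/(√(462799 + 1164240)) = 1/(√1627039) = √1627039/1627039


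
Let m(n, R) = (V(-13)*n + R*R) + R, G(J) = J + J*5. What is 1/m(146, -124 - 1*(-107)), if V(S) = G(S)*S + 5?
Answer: 1/149046 ≈ 6.7093e-6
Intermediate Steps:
G(J) = 6*J (G(J) = J + 5*J = 6*J)
V(S) = 5 + 6*S² (V(S) = (6*S)*S + 5 = 6*S² + 5 = 5 + 6*S²)
m(n, R) = R + R² + 1019*n (m(n, R) = ((5 + 6*(-13)²)*n + R*R) + R = ((5 + 6*169)*n + R²) + R = ((5 + 1014)*n + R²) + R = (1019*n + R²) + R = (R² + 1019*n) + R = R + R² + 1019*n)
1/m(146, -124 - 1*(-107)) = 1/((-124 - 1*(-107)) + (-124 - 1*(-107))² + 1019*146) = 1/((-124 + 107) + (-124 + 107)² + 148774) = 1/(-17 + (-17)² + 148774) = 1/(-17 + 289 + 148774) = 1/149046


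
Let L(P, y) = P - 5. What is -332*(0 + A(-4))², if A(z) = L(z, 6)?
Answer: -26892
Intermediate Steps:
L(P, y) = -5 + P
A(z) = -5 + z
-332*(0 + A(-4))² = -332*(0 + (-5 - 4))² = -332*(0 - 9)² = -332*(-9)² = -332*81 = -26892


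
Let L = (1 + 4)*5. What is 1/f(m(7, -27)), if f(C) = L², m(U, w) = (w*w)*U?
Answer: 1/625 ≈ 0.0016000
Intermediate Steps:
L = 25 (L = 5*5 = 25)
m(U, w) = U*w² (m(U, w) = w²*U = U*w²)
f(C) = 625 (f(C) = 25² = 625)
1/f(m(7, -27)) = 1/625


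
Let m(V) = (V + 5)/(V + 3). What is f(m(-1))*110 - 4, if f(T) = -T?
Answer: -224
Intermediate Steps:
m(V) = (5 + V)/(3 + V)
f(m(-1))*110 - 4 = -(5 - 1)/(3 - 1)*110 - 4 = -4/2*110 - 4 = -1*2*110 - 4 = -2*110 - 4 = -220 - 4 = -224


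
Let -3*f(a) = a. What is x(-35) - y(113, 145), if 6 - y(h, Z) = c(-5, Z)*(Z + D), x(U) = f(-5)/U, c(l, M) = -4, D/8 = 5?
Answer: -15667/21 ≈ -746.05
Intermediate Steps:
D = 40 (D = 8*5 = 40)
f(a) = -a/3
x(U) = 5/(3*U) (x(U) = (-⅓*(-5))/U = 5/(3*U))
y(h, Z) = 166 + 4*Z (y(h, Z) = 6 - (-4)*(Z + 40) = 6 - (-4)*(40 + Z) = 6 - (-160 - 4*Z) = 6 + (160 + 4*Z) = 166 + 4*Z)
x(-35) - y(113, 145) = (5/3)/(-35) - (166 + 4*145) = (5/3)*(-1/35) - (166 + 580) = -1/21 - 1*746 = -1/21 - 746 = -15667/21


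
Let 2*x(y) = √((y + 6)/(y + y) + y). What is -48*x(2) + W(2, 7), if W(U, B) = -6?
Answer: -54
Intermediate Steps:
x(y) = √(y + (6 + y)/(2*y))/2 (x(y) = √((y + 6)/(y + y) + y)/2 = √((6 + y)/((2*y)) + y)/2 = √((6 + y)*(1/(2*y)) + y)/2 = √((6 + y)/(2*y) + y)/2 = √(y + (6 + y)/(2*y))/2)
-48*x(2) + W(2, 7) = -12*√(2 + 4*2 + 12/2) - 6 = -12*√(2 + 8 + 12*(½)) - 6 = -12*√(2 + 8 + 6) - 6 = -12*√16 - 6 = -12*4 - 6 = -48*1 - 6 = -48 - 6 = -54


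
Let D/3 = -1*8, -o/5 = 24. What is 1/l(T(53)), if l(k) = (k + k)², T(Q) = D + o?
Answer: 1/82944 ≈ 1.2056e-5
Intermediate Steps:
o = -120 (o = -5*24 = -120)
D = -24 (D = 3*(-1*8) = 3*(-8) = -24)
T(Q) = -144 (T(Q) = -24 - 120 = -144)
l(k) = 4*k² (l(k) = (2*k)² = 4*k²)
1/l(T(53)) = 1/(4*(-144)²) = 1/(4*20736) = 1/82944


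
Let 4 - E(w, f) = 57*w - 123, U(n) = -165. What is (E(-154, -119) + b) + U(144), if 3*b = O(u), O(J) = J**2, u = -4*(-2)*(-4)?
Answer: 27244/3 ≈ 9081.3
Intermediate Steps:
u = -32 (u = 8*(-4) = -32)
E(w, f) = 127 - 57*w (E(w, f) = 4 - (57*w - 123) = 4 - (-123 + 57*w) = 4 + (123 - 57*w) = 127 - 57*w)
b = 1024/3 (b = (1/3)*(-32)**2 = (1/3)*1024 = 1024/3 ≈ 341.33)
(E(-154, -119) + b) + U(144) = ((127 - 57*(-154)) + 1024/3) - 165 = ((127 + 8778) + 1024/3) - 165 = (8905 + 1024/3) - 165 = 27739/3 - 165 = 27244/3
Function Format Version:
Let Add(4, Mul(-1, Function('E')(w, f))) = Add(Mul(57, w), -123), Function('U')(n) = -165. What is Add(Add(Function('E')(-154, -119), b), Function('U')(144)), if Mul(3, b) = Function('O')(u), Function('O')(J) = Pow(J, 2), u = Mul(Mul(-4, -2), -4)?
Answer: Rational(27244, 3) ≈ 9081.3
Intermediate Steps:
u = -32 (u = Mul(8, -4) = -32)
Function('E')(w, f) = Add(127, Mul(-57, w)) (Function('E')(w, f) = Add(4, Mul(-1, Add(Mul(57, w), -123))) = Add(4, Mul(-1, Add(-123, Mul(57, w)))) = Add(4, Add(123, Mul(-57, w))) = Add(127, Mul(-57, w)))
b = Rational(1024, 3) (b = Mul(Rational(1, 3), Pow(-32, 2)) = Mul(Rational(1, 3), 1024) = Rational(1024, 3) ≈ 341.33)
Add(Add(Function('E')(-154, -119), b), Function('U')(144)) = Add(Add(Add(127, Mul(-57, -154)), Rational(1024, 3)), -165) = Add(Add(Add(127, 8778), Rational(1024, 3)), -165) = Add(Add(8905, Rational(1024, 3)), -165) = Add(Rational(27739, 3), -165) = Rational(27244, 3)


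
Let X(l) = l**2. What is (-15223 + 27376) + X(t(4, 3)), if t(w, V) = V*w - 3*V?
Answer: 12162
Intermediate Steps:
t(w, V) = -3*V + V*w
(-15223 + 27376) + X(t(4, 3)) = (-15223 + 27376) + (3*(-3 + 4))**2 = 12153 + (3*1)**2 = 12153 + 3**2 = 12153 + 9 = 12162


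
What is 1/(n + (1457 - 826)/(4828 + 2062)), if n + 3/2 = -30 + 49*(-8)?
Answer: -3445/1458642 ≈ -0.0023618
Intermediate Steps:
n = -847/2 (n = -3/2 + (-30 + 49*(-8)) = -3/2 + (-30 - 392) = -3/2 - 422 = -847/2 ≈ -423.50)
1/(n + (1457 - 826)/(4828 + 2062)) = 1/(-847/2 + (1457 - 826)/(4828 + 2062)) = 1/(-847/2 + 631/6890) = 1/(-1458642/3445) = -3445/1458642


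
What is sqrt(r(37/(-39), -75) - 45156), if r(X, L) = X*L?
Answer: I*sqrt(7619339)/13 ≈ 212.33*I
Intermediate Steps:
r(X, L) = L*X
sqrt(r(37/(-39), -75) - 45156) = sqrt(-2775/(-39) - 45156) = sqrt(-2775*(-1)/39 - 45156) = sqrt(-75*(-37/39) - 45156) = sqrt(925/13 - 45156) = sqrt(-586103/13) = I*sqrt(7619339)/13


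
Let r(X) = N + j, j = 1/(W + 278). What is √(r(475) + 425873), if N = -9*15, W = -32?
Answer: √25763961054/246 ≈ 652.49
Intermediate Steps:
N = -135
j = 1/246 (j = 1/(-32 + 278) = 1/246 ≈ 0.0040650)
r(X) = -33209/246 (r(X) = -135 + 1/246 = -33209/246)
√(r(475) + 425873) = √(-33209/246 + 425873) = √(104731549/246) = √25763961054/246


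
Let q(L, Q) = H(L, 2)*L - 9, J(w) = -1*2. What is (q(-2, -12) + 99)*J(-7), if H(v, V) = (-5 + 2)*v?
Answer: -156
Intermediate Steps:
H(v, V) = -3*v
J(w) = -2
q(L, Q) = -9 - 3*L² (q(L, Q) = (-3*L)*L - 9 = -3*L² - 9 = -9 - 3*L²)
(q(-2, -12) + 99)*J(-7) = ((-9 - 3*(-2)²) + 99)*(-2) = ((-9 - 3*4) + 99)*(-2) = ((-9 - 12) + 99)*(-2) = (-21 + 99)*(-2) = 78*(-2) = -156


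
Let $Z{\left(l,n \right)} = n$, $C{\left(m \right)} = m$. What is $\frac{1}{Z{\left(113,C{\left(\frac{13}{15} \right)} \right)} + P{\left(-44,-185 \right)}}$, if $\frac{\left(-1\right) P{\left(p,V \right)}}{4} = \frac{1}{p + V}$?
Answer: $\frac{3435}{3037} \approx 1.1311$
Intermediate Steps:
$P{\left(p,V \right)} = - \frac{4}{V + p}$ ($P{\left(p,V \right)} = - \frac{4}{p + V} = - \frac{4}{V + p}$)
$\frac{1}{Z{\left(113,C{\left(\frac{13}{15} \right)} \right)} + P{\left(-44,-185 \right)}} = \frac{1}{\frac{13}{15} - \frac{4}{-185 - 44}} = \frac{1}{13 \cdot \frac{1}{15} - \frac{4}{-229}} = \frac{1}{\frac{13}{15} - - \frac{4}{229}} = \frac{1}{\frac{13}{15} + \frac{4}{229}} = \frac{1}{\frac{3037}{3435}} = \frac{3435}{3037}$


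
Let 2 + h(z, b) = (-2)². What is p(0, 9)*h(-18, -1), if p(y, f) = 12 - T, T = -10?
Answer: 44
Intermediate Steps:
h(z, b) = 2 (h(z, b) = -2 + (-2)² = -2 + 4 = 2)
p(y, f) = 22 (p(y, f) = 12 - 1*(-10) = 12 + 10 = 22)
p(0, 9)*h(-18, -1) = 22*2 = 44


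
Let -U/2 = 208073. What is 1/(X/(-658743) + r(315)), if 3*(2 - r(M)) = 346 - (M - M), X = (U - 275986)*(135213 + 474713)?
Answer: 658743/422074644692 ≈ 1.5607e-6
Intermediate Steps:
U = -416146 (U = -2*208073 = -416146)
X = -422149302232 (X = (-416146 - 275986)*(135213 + 474713) = -692132*609926 = -422149302232)
r(M) = -340/3 (r(M) = 2 - (346 - (M - M))/3 = 2 - (346 - 1*0)/3 = 2 - (346 + 0)/3 = 2 - 1/3*346 = 2 - 346/3 = -340/3)
1/(X/(-658743) + r(315)) = 1/(-422149302232/(-658743) - 340/3) = 1/(-422149302232*(-1/658743) - 340/3) = 1/(422149302232/658743 - 340/3) = 1/(422074644692/658743) = 658743/422074644692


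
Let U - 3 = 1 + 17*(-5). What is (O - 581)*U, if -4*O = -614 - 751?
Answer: 77679/4 ≈ 19420.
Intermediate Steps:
O = 1365/4 (O = -(-614 - 751)/4 = -¼*(-1365) = 1365/4 ≈ 341.25)
U = -81 (U = 3 + (1 + 17*(-5)) = 3 + (1 - 85) = 3 - 84 = -81)
(O - 581)*U = (1365/4 - 581)*(-81) = -959/4*(-81) = 77679/4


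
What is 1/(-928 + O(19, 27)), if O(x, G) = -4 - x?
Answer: -1/951 ≈ -0.0010515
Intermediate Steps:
1/(-928 + O(19, 27)) = 1/(-928 + (-4 - 1*19)) = 1/(-928 + (-4 - 19)) = 1/(-928 - 23) = 1/(-951) = -1/951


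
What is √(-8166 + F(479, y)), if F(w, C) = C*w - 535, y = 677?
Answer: √315582 ≈ 561.77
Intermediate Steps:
F(w, C) = -535 + C*w
√(-8166 + F(479, y)) = √(-8166 + (-535 + 677*479)) = √(-8166 + (-535 + 324283)) = √(-8166 + 323748) = √315582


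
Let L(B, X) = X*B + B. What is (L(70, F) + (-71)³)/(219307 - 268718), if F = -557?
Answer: 396831/49411 ≈ 8.0312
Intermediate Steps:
L(B, X) = B + B*X (L(B, X) = B*X + B = B + B*X)
(L(70, F) + (-71)³)/(219307 - 268718) = (70*(1 - 557) + (-71)³)/(219307 - 268718) = (70*(-556) - 357911)/(-49411) = (-38920 - 357911)*(-1/49411) = -396831*(-1/49411) = 396831/49411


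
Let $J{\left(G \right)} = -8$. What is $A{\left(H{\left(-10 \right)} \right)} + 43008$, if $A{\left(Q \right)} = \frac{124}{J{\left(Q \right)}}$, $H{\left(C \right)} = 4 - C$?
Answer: $\frac{85985}{2} \approx 42993.0$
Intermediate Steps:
$A{\left(Q \right)} = - \frac{31}{2}$ ($A{\left(Q \right)} = \frac{124}{-8} = 124 \left(- \frac{1}{8}\right) = - \frac{31}{2}$)
$A{\left(H{\left(-10 \right)} \right)} + 43008 = - \frac{31}{2} + 43008 = \frac{85985}{2}$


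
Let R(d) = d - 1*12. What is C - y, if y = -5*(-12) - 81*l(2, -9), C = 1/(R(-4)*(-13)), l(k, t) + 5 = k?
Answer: -63023/208 ≈ -303.00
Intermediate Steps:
l(k, t) = -5 + k
R(d) = -12 + d (R(d) = d - 12 = -12 + d)
C = 1/208 (C = 1/((-12 - 4)*(-13)) = 1/(-16*(-13)) = 1/208 ≈ 0.0048077)
y = 303 (y = -5*(-12) - 81*(-5 + 2) = 60 - 81*(-3) = 60 + 243 = 303)
C - y = 1/208 - 1*303 = 1/208 - 303 = -63023/208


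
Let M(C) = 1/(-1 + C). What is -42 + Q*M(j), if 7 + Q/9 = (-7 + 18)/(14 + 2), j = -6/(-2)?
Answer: -2253/32 ≈ -70.406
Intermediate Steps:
j = 3 (j = -6*(-½) = 3)
Q = -909/16 (Q = -63 + 9*((-7 + 18)/(14 + 2)) = -63 + 9*(11/16) = -63 + 99/16 = -909/16 ≈ -56.813)
-42 + Q*M(j) = -42 - 909/(16*(-1 + 3)) = -42 - 909/16/2 = -42 - 909/16*½ = -42 - 909/32 = -2253/32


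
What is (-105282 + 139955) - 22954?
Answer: 11719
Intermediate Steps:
(-105282 + 139955) - 22954 = 34673 - 22954 = 11719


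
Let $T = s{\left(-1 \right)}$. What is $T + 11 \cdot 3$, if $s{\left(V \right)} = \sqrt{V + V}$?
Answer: $33 + i \sqrt{2} \approx 33.0 + 1.4142 i$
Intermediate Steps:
$s{\left(V \right)} = \sqrt{2} \sqrt{V}$ ($s{\left(V \right)} = \sqrt{2 V} = \sqrt{2} \sqrt{V}$)
$T = i \sqrt{2}$ ($T = \sqrt{2} \sqrt{-1} = \sqrt{2} i = i \sqrt{2} \approx 1.4142 i$)
$T + 11 \cdot 3 = i \sqrt{2} + 11 \cdot 3 = i \sqrt{2} + 33 = 33 + i \sqrt{2}$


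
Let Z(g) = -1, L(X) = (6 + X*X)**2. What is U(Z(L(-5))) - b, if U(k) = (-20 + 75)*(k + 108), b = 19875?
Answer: -13990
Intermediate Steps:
L(X) = (6 + X**2)**2
U(k) = 5940 + 55*k (U(k) = 55*(108 + k) = 5940 + 55*k)
U(Z(L(-5))) - b = (5940 + 55*(-1)) - 1*19875 = (5940 - 55) - 19875 = 5885 - 19875 = -13990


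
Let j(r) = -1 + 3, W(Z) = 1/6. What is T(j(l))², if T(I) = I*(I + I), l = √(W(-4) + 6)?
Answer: 64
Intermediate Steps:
W(Z) = ⅙
l = √222/6 (l = √(⅙ + 6) = √(37/6) = √222/6 ≈ 2.4833)
j(r) = 2
T(I) = 2*I² (T(I) = I*(2*I) = 2*I²)
T(j(l))² = (2*2²)² = (2*4)² = 8² = 64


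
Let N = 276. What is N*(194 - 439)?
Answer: -67620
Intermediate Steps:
N*(194 - 439) = 276*(194 - 439) = 276*(-245) = -67620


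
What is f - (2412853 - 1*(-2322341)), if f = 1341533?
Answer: -3393661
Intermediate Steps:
f - (2412853 - 1*(-2322341)) = 1341533 - (2412853 - 1*(-2322341)) = 1341533 - (2412853 + 2322341) = 1341533 - 1*4735194 = 1341533 - 4735194 = -3393661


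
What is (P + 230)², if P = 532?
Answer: 580644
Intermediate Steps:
(P + 230)² = (532 + 230)² = 762² = 580644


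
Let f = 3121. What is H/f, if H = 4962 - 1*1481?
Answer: 3481/3121 ≈ 1.1153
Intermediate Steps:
H = 3481 (H = 4962 - 1481 = 3481)
H/f = 3481/3121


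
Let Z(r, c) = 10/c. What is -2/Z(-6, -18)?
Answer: 18/5 ≈ 3.6000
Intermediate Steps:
-2/Z(-6, -18) = -2/(10/(-18)) = -2/(10*(-1/18)) = -2/(-5/9) = -9/5*(-2) = 18/5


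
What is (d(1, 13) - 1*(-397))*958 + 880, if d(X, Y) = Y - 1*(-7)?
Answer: 400366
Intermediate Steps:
d(X, Y) = 7 + Y (d(X, Y) = Y + 7 = 7 + Y)
(d(1, 13) - 1*(-397))*958 + 880 = ((7 + 13) - 1*(-397))*958 + 880 = (20 + 397)*958 + 880 = 417*958 + 880 = 399486 + 880 = 400366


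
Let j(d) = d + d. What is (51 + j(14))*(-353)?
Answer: -27887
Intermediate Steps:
j(d) = 2*d
(51 + j(14))*(-353) = (51 + 2*14)*(-353) = (51 + 28)*(-353) = 79*(-353) = -27887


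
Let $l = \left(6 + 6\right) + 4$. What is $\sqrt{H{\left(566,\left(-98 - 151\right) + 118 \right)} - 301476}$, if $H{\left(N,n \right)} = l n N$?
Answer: $2 i \sqrt{371953} \approx 1219.8 i$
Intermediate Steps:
$l = 16$ ($l = 12 + 4 = 16$)
$H{\left(N,n \right)} = 16 N n$ ($H{\left(N,n \right)} = 16 n N = 16 N n$)
$\sqrt{H{\left(566,\left(-98 - 151\right) + 118 \right)} - 301476} = \sqrt{16 \cdot 566 \left(\left(-98 - 151\right) + 118\right) - 301476} = \sqrt{16 \cdot 566 \left(-249 + 118\right) - 301476} = \sqrt{16 \cdot 566 \left(-131\right) - 301476} = \sqrt{-1186336 - 301476} = \sqrt{-1487812} = 2 i \sqrt{371953}$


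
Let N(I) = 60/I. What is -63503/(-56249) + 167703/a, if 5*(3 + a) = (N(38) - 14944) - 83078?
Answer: -259287216982/34924497859 ≈ -7.4242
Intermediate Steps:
a = -1862673/95 (a = -3 + ((60/38 - 14944) - 83078)/5 = -3 + ((60*(1/38) - 14944) - 83078)/5 = -3 + ((30/19 - 14944) - 83078)/5 = -3 + (-283906/19 - 83078)/5 = -3 + (1/5)*(-1862388/19) = -3 - 1862388/95 = -1862673/95 ≈ -19607.)
-63503/(-56249) + 167703/a = -63503/(-56249) + 167703/(-1862673/95) = -63503*(-1/56249) + 167703*(-95/1862673) = 63503/56249 - 5310595/620891 = -259287216982/34924497859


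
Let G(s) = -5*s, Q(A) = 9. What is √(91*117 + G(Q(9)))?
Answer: 3*√1178 ≈ 102.97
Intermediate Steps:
√(91*117 + G(Q(9))) = √(91*117 - 5*9) = √(10647 - 45) = √10602 = 3*√1178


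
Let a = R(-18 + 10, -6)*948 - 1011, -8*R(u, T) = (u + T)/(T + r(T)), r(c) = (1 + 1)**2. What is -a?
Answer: 3681/2 ≈ 1840.5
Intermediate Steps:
r(c) = 4 (r(c) = 2**2 = 4)
R(u, T) = -(T + u)/(8*(4 + T)) (R(u, T) = -(u + T)/(8*(T + 4)) = -(T + u)/(8*(4 + T)))
a = -3681/2 (a = ((-1*(-6) - (-18 + 10))/(8*(4 - 6)))*948 - 1011 = ((1/8)*(6 - 1*(-8))/(-2))*948 - 1011 = ((1/8)*(-1/2)*(6 + 8))*948 - 1011 = ((1/8)*(-1/2)*14)*948 - 1011 = -7/8*948 - 1011 = -1659/2 - 1011 = -3681/2 ≈ -1840.5)
-a = -1*(-3681/2) = 3681/2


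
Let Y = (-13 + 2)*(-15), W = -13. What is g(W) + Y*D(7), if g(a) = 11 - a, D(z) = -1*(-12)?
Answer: 2004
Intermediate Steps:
D(z) = 12
Y = 165 (Y = -11*(-15) = 165)
g(W) + Y*D(7) = (11 - 1*(-13)) + 165*12 = (11 + 13) + 1980 = 24 + 1980 = 2004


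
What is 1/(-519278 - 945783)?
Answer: -1/1465061 ≈ -6.8257e-7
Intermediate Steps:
1/(-519278 - 945783) = 1/(-1465061) = -1/1465061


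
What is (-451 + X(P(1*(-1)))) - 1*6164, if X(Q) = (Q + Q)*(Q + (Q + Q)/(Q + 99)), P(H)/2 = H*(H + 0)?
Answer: -667291/101 ≈ -6606.8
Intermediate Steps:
P(H) = 2*H² (P(H) = 2*(H*(H + 0)) = 2*(H*H) = 2*H²)
X(Q) = 2*Q*(Q + 2*Q/(99 + Q)) (X(Q) = (2*Q)*(Q + (2*Q)/(99 + Q)) = (2*Q)*(Q + 2*Q/(99 + Q)) = 2*Q*(Q + 2*Q/(99 + Q)))
(-451 + X(P(1*(-1)))) - 1*6164 = (-451 + 2*(2*(1*(-1))²)²*(101 + 2*(1*(-1))²)/(99 + 2*(1*(-1))²)) - 1*6164 = (-451 + 2*(2*(-1)²)²*(101 + 2*(-1)²)/(99 + 2*(-1)²)) - 6164 = (-451 + 2*(2*1)²*(101 + 2*1)/(99 + 2*1)) - 6164 = (-451 + 2*2²*(101 + 2)/(99 + 2)) - 6164 = (-451 + 2*4*103/101) - 6164 = (-451 + 2*4*(1/101)*103) - 6164 = (-451 + 824/101) - 6164 = -44727/101 - 6164 = -667291/101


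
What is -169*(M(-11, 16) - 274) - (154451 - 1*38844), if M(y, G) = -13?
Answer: -67104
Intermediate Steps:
-169*(M(-11, 16) - 274) - (154451 - 1*38844) = -169*(-13 - 274) - (154451 - 1*38844) = -169*(-287) - (154451 - 38844) = 48503 - 1*115607 = 48503 - 115607 = -67104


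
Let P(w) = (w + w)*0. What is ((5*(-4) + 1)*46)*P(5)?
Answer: 0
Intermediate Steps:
P(w) = 0 (P(w) = (2*w)*0 = 0)
((5*(-4) + 1)*46)*P(5) = ((5*(-4) + 1)*46)*0 = ((-20 + 1)*46)*0 = -19*46*0 = -874*0 = 0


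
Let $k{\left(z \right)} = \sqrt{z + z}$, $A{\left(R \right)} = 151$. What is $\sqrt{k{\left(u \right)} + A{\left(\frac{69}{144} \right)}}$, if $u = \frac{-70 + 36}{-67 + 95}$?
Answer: $\frac{\sqrt{7399 + 7 i \sqrt{119}}}{7} \approx 12.288 + 0.063409 i$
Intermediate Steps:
$u = - \frac{17}{14}$ ($u = - \frac{34}{28} = \left(-34\right) \frac{1}{28} = - \frac{17}{14} \approx -1.2143$)
$k{\left(z \right)} = \sqrt{2} \sqrt{z}$ ($k{\left(z \right)} = \sqrt{2 z} = \sqrt{2} \sqrt{z}$)
$\sqrt{k{\left(u \right)} + A{\left(\frac{69}{144} \right)}} = \sqrt{\sqrt{2} \sqrt{- \frac{17}{14}} + 151} = \sqrt{\sqrt{2} \frac{i \sqrt{238}}{14} + 151} = \sqrt{\frac{i \sqrt{119}}{7} + 151} = \sqrt{151 + \frac{i \sqrt{119}}{7}}$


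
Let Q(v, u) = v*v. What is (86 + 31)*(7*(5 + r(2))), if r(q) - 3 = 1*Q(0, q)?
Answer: 6552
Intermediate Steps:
Q(v, u) = v²
r(q) = 3 (r(q) = 3 + 1*0² = 3 + 1*0 = 3 + 0 = 3)
(86 + 31)*(7*(5 + r(2))) = (86 + 31)*(7*(5 + 3)) = 117*(7*8) = 117*56 = 6552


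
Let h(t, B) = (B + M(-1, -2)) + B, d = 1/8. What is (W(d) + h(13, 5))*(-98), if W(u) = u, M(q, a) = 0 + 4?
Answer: -5537/4 ≈ -1384.3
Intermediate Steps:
M(q, a) = 4
d = 1/8 (d = 1*(1/8) = 1/8 ≈ 0.12500)
h(t, B) = 4 + 2*B (h(t, B) = (B + 4) + B = (4 + B) + B = 4 + 2*B)
(W(d) + h(13, 5))*(-98) = (1/8 + (4 + 2*5))*(-98) = (1/8 + (4 + 10))*(-98) = (1/8 + 14)*(-98) = (113/8)*(-98) = -5537/4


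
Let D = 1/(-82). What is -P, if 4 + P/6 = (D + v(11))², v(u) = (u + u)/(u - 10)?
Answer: -9671739/3362 ≈ -2876.8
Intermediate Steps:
D = -1/82 ≈ -0.012195
v(u) = 2*u/(-10 + u) (v(u) = (2*u)/(-10 + u) = 2*u/(-10 + u))
P = 9671739/3362 (P = -24 + 6*(-1/82 + 2*11/(-10 + 11))² = -24 + 6*(-1/82 + 2*11/1)² = -24 + 6*(-1/82 + 2*11*1)² = -24 + 6*(-1/82 + 22)² = -24 + 6*(1803/82)² = -24 + 6*(3250809/6724) = -24 + 9752427/3362 = 9671739/3362 ≈ 2876.8)
-P = -1*9671739/3362 = -9671739/3362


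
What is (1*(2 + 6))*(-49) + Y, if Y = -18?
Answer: -410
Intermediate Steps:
(1*(2 + 6))*(-49) + Y = (1*(2 + 6))*(-49) - 18 = (1*8)*(-49) - 18 = 8*(-49) - 18 = -392 - 18 = -410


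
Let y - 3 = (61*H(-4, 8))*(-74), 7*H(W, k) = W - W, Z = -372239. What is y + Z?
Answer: -372236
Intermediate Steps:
H(W, k) = 0 (H(W, k) = (W - W)/7 = (⅐)*0 = 0)
y = 3 (y = 3 + (61*0)*(-74) = 3 + 0*(-74) = 3 + 0 = 3)
y + Z = 3 - 372239 = -372236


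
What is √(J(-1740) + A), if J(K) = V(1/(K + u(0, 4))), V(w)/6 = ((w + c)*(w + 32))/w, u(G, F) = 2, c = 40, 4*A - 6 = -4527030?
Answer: I*√10934099968011/869 ≈ 3805.1*I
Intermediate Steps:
A = -1131756 (A = 3/2 + (¼)*(-4527030) = 3/2 - 2263515/2 = -1131756)
V(w) = 6*(32 + w)*(40 + w)/w (V(w) = 6*(((w + 40)*(w + 32))/w) = 6*(((40 + w)*(32 + w))/w) = 6*(((32 + w)*(40 + w))/w) = 6*((32 + w)*(40 + w)/w) = 6*(32 + w)*(40 + w)/w)
J(K) = 15792 + 6/(2 + K) + 7680*K (J(K) = 432 + 6/(K + 2) + 7680/(1/(K + 2)) = 432 + 6/(2 + K) + 7680/(1/(2 + K)) = 432 + 6/(2 + K) + 7680*(2 + K) = 432 + 6/(2 + K) + (15360 + 7680*K) = 15792 + 6/(2 + K) + 7680*K)
√(J(-1740) + A) = √(6*(5265 + 1280*(-1740)² + 5192*(-1740))/(2 - 1740) - 1131756) = √(6*(5265 + 1280*3027600 - 9034080)/(-1738) - 1131756) = √(6*(-1/1738)*(5265 + 3875328000 - 9034080) - 1131756) = √(6*(-1/1738)*3866299185 - 1131756) = √(-11598897555/869 - 1131756) = √(-12582393519/869) = I*√10934099968011/869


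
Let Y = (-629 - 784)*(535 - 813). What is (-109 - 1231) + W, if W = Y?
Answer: 391474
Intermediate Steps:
Y = 392814 (Y = -1413*(-278) = 392814)
W = 392814
(-109 - 1231) + W = (-109 - 1231) + 392814 = -1340 + 392814 = 391474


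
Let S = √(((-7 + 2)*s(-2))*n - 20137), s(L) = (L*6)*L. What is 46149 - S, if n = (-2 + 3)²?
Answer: 46149 - I*√20257 ≈ 46149.0 - 142.33*I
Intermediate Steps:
s(L) = 6*L² (s(L) = (6*L)*L = 6*L²)
n = 1 (n = 1² = 1)
S = I*√20257 (S = √(((-7 + 2)*(6*(-2)²))*1 - 20137) = √(-30*4*1 - 20137) = √(-5*24*1 - 20137) = √(-120*1 - 20137) = √(-120 - 20137) = √(-20257) = I*√20257 ≈ 142.33*I)
46149 - S = 46149 - I*√20257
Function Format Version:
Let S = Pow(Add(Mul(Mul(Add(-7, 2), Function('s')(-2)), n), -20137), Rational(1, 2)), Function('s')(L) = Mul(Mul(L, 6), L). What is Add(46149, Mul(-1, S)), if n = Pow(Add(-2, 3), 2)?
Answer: Add(46149, Mul(-1, I, Pow(20257, Rational(1, 2)))) ≈ Add(46149., Mul(-142.33, I))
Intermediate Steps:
Function('s')(L) = Mul(6, Pow(L, 2)) (Function('s')(L) = Mul(Mul(6, L), L) = Mul(6, Pow(L, 2)))
n = 1 (n = Pow(1, 2) = 1)
S = Mul(I, Pow(20257, Rational(1, 2))) (S = Pow(Add(Mul(Mul(Add(-7, 2), Mul(6, Pow(-2, 2))), 1), -20137), Rational(1, 2)) = Pow(Add(Mul(Mul(-5, Mul(6, 4)), 1), -20137), Rational(1, 2)) = Pow(Add(Mul(Mul(-5, 24), 1), -20137), Rational(1, 2)) = Pow(Add(Mul(-120, 1), -20137), Rational(1, 2)) = Pow(Add(-120, -20137), Rational(1, 2)) = Pow(-20257, Rational(1, 2)) = Mul(I, Pow(20257, Rational(1, 2))) ≈ Mul(142.33, I))
Add(46149, Mul(-1, S)) = Add(46149, Mul(-1, Mul(I, Pow(20257, Rational(1, 2))))) = Add(46149, Mul(-1, I, Pow(20257, Rational(1, 2))))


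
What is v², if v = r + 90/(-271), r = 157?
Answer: 1802596849/73441 ≈ 24545.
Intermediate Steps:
v = 42457/271 (v = 157 + 90/(-271) = 157 + 90*(-1/271) = 157 - 90/271 = 42457/271 ≈ 156.67)
v² = (42457/271)² = 1802596849/73441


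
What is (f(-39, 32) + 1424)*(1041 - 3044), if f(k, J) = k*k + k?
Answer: -5820718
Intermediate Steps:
f(k, J) = k + k² (f(k, J) = k² + k = k + k²)
(f(-39, 32) + 1424)*(1041 - 3044) = (-39*(1 - 39) + 1424)*(1041 - 3044) = (-39*(-38) + 1424)*(-2003) = (1482 + 1424)*(-2003) = 2906*(-2003) = -5820718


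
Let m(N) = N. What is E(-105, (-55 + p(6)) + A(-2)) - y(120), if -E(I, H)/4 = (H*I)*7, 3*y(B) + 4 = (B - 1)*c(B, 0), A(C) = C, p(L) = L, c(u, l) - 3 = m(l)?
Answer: -450173/3 ≈ -1.5006e+5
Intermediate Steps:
c(u, l) = 3 + l
y(B) = -7/3 + B (y(B) = -4/3 + ((B - 1)*(3 + 0))/3 = -4/3 + ((-1 + B)*3)/3 = -4/3 + (-3 + 3*B)/3 = -4/3 + (-1 + B) = -7/3 + B)
E(I, H) = -28*H*I (E(I, H) = -4*H*I*7 = -28*H*I)
E(-105, (-55 + p(6)) + A(-2)) - y(120) = -28*((-55 + 6) - 2)*(-105) - (-7/3 + 120) = -28*(-49 - 2)*(-105) - 1*353/3 = -28*(-51)*(-105) - 353/3 = -149940 - 353/3 = -450173/3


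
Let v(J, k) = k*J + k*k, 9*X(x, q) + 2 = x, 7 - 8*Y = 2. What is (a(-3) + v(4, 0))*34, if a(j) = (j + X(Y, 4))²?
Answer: 875993/2592 ≈ 337.96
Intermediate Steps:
Y = 5/8 (Y = 7/8 - ⅛*2 = 7/8 - ¼ = 5/8 ≈ 0.62500)
X(x, q) = -2/9 + x/9
v(J, k) = k² + J*k (v(J, k) = J*k + k² = k² + J*k)
a(j) = (-11/72 + j)² (a(j) = (j + (-2/9 + (⅑)*(5/8)))² = (j + (-2/9 + 5/72))² = (j - 11/72)² = (-11/72 + j)²)
(a(-3) + v(4, 0))*34 = ((-11 + 72*(-3))²/5184 + 0*(4 + 0))*34 = ((-11 - 216)²/5184 + 0*4)*34 = ((1/5184)*(-227)² + 0)*34 = ((1/5184)*51529 + 0)*34 = (51529/5184 + 0)*34 = (51529/5184)*34 = 875993/2592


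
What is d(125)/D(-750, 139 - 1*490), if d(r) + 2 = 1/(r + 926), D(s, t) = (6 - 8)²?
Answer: -2101/4204 ≈ -0.49976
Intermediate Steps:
D(s, t) = 4 (D(s, t) = (-2)² = 4)
d(r) = -2 + 1/(926 + r) (d(r) = -2 + 1/(r + 926) = -2 + 1/(926 + r))
d(125)/D(-750, 139 - 1*490) = ((-1851 - 2*125)/(926 + 125))/4 = ((-1851 - 250)/1051)*(¼) = ((1/1051)*(-2101))*(¼) = -2101/1051*¼ = -2101/4204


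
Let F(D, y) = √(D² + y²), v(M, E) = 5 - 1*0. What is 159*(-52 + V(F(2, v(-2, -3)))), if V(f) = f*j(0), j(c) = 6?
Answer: -8268 + 954*√29 ≈ -3130.6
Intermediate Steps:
v(M, E) = 5 (v(M, E) = 5 + 0 = 5)
V(f) = 6*f (V(f) = f*6 = 6*f)
159*(-52 + V(F(2, v(-2, -3)))) = 159*(-52 + 6*√(2² + 5²)) = 159*(-52 + 6*√(4 + 25)) = 159*(-52 + 6*√29) = -8268 + 954*√29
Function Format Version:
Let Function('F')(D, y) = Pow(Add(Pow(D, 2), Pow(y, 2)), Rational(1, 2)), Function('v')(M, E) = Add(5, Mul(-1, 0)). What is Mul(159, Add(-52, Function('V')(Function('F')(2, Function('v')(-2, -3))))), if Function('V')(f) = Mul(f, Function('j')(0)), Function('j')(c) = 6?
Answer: Add(-8268, Mul(954, Pow(29, Rational(1, 2)))) ≈ -3130.6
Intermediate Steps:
Function('v')(M, E) = 5 (Function('v')(M, E) = Add(5, 0) = 5)
Function('V')(f) = Mul(6, f) (Function('V')(f) = Mul(f, 6) = Mul(6, f))
Mul(159, Add(-52, Function('V')(Function('F')(2, Function('v')(-2, -3))))) = Mul(159, Add(-52, Mul(6, Pow(Add(Pow(2, 2), Pow(5, 2)), Rational(1, 2))))) = Mul(159, Add(-52, Mul(6, Pow(Add(4, 25), Rational(1, 2))))) = Mul(159, Add(-52, Mul(6, Pow(29, Rational(1, 2))))) = Add(-8268, Mul(954, Pow(29, Rational(1, 2))))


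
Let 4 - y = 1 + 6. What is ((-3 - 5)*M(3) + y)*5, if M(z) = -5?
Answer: 185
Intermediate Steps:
y = -3 (y = 4 - (1 + 6) = 4 - 1*7 = 4 - 7 = -3)
((-3 - 5)*M(3) + y)*5 = ((-3 - 5)*(-5) - 3)*5 = (-8*(-5) - 3)*5 = (40 - 3)*5 = 37*5 = 185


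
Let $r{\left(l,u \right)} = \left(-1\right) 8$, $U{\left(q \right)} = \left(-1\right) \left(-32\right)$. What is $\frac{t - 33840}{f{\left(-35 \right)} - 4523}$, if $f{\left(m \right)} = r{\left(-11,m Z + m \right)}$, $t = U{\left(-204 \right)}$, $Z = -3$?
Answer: $\frac{33808}{4531} \approx 7.4615$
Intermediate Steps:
$U{\left(q \right)} = 32$
$t = 32$
$r{\left(l,u \right)} = -8$
$f{\left(m \right)} = -8$
$\frac{t - 33840}{f{\left(-35 \right)} - 4523} = \frac{32 - 33840}{-8 - 4523} = - \frac{33808}{-4531} = \left(-33808\right) \left(- \frac{1}{4531}\right) = \frac{33808}{4531}$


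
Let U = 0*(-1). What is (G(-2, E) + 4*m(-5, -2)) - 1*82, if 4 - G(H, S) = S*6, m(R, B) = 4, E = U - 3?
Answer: -44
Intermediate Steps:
U = 0
E = -3 (E = 0 - 3 = -3)
G(H, S) = 4 - 6*S (G(H, S) = 4 - S*6 = 4 - 6*S)
(G(-2, E) + 4*m(-5, -2)) - 1*82 = ((4 - 6*(-3)) + 4*4) - 1*82 = ((4 + 18) + 16) - 82 = (22 + 16) - 82 = 38 - 82 = -44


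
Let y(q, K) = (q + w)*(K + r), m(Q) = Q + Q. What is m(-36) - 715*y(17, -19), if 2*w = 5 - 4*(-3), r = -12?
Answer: 1130271/2 ≈ 5.6514e+5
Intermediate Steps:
w = 17/2 (w = (5 - 4*(-3))/2 = (5 + 12)/2 = (½)*17 = 17/2 ≈ 8.5000)
m(Q) = 2*Q
y(q, K) = (-12 + K)*(17/2 + q) (y(q, K) = (q + 17/2)*(K - 12) = (17/2 + q)*(-12 + K) = (-12 + K)*(17/2 + q))
m(-36) - 715*y(17, -19) = 2*(-36) - 715*(-102 - 12*17 + (17/2)*(-19) - 19*17) = -72 - 715*(-102 - 204 - 323/2 - 323) = -72 - 715*(-1581/2) = -72 + 1130415/2 = 1130271/2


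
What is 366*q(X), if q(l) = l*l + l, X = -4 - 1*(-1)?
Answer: 2196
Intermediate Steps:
X = -3 (X = -4 + 1 = -3)
q(l) = l + l**2 (q(l) = l**2 + l = l + l**2)
366*q(X) = 366*(-3*(1 - 3)) = 366*(-3*(-2)) = 366*6 = 2196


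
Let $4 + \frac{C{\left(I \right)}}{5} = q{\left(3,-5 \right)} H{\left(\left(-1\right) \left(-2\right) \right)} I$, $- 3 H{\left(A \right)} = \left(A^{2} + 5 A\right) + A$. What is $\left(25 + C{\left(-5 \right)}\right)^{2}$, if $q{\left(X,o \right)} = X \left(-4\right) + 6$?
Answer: $632025$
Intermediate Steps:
$q{\left(X,o \right)} = 6 - 4 X$ ($q{\left(X,o \right)} = - 4 X + 6 = 6 - 4 X$)
$H{\left(A \right)} = - 2 A - \frac{A^{2}}{3}$ ($H{\left(A \right)} = - \frac{\left(A^{2} + 5 A\right) + A}{3} = - \frac{A^{2} + 6 A}{3} = - 2 A - \frac{A^{2}}{3}$)
$C{\left(I \right)} = -20 + 160 I$ ($C{\left(I \right)} = -20 + 5 \left(6 - 12\right) \left(- \frac{\left(-1\right) \left(-2\right) \left(6 - -2\right)}{3}\right) I = -20 + 5 \left(6 - 12\right) \left(\left(- \frac{1}{3}\right) 2 \left(6 + 2\right)\right) I = -20 + 5 - 6 \left(\left(- \frac{1}{3}\right) 2 \cdot 8\right) I = -20 + 5 \left(-6\right) \left(- \frac{16}{3}\right) I = -20 + 5 \cdot 32 I = -20 + 160 I$)
$\left(25 + C{\left(-5 \right)}\right)^{2} = \left(25 + \left(-20 + 160 \left(-5\right)\right)\right)^{2} = \left(25 - 820\right)^{2} = \left(-795\right)^{2} = 632025$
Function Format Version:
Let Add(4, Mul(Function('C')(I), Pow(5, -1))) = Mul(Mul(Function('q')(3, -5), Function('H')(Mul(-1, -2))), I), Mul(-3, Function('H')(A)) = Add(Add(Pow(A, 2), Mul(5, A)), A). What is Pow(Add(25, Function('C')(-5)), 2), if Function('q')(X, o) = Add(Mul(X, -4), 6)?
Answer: 632025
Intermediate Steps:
Function('q')(X, o) = Add(6, Mul(-4, X)) (Function('q')(X, o) = Add(Mul(-4, X), 6) = Add(6, Mul(-4, X)))
Function('H')(A) = Add(Mul(-2, A), Mul(Rational(-1, 3), Pow(A, 2))) (Function('H')(A) = Mul(Rational(-1, 3), Add(Add(Pow(A, 2), Mul(5, A)), A)) = Mul(Rational(-1, 3), Add(Pow(A, 2), Mul(6, A))) = Add(Mul(-2, A), Mul(Rational(-1, 3), Pow(A, 2))))
Function('C')(I) = Add(-20, Mul(160, I)) (Function('C')(I) = Add(-20, Mul(5, Mul(Mul(Add(6, Mul(-4, 3)), Mul(Rational(-1, 3), Mul(-1, -2), Add(6, Mul(-1, -2)))), I))) = Add(-20, Mul(5, Mul(Mul(Add(6, -12), Mul(Rational(-1, 3), 2, Add(6, 2))), I))) = Add(-20, Mul(5, Mul(Mul(-6, Mul(Rational(-1, 3), 2, 8)), I))) = Add(-20, Mul(5, Mul(Mul(-6, Rational(-16, 3)), I))) = Add(-20, Mul(5, Mul(32, I))) = Add(-20, Mul(160, I)))
Pow(Add(25, Function('C')(-5)), 2) = Pow(Add(25, Add(-20, Mul(160, -5))), 2) = Pow(Add(25, Add(-20, -800)), 2) = Pow(Add(25, -820), 2) = Pow(-795, 2) = 632025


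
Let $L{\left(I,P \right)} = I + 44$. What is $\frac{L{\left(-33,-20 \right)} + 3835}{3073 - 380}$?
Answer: $\frac{3846}{2693} \approx 1.4281$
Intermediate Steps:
$L{\left(I,P \right)} = 44 + I$
$\frac{L{\left(-33,-20 \right)} + 3835}{3073 - 380} = \frac{\left(44 - 33\right) + 3835}{3073 - 380} = \frac{11 + 3835}{2693} = 3846 \cdot \frac{1}{2693} = \frac{3846}{2693}$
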